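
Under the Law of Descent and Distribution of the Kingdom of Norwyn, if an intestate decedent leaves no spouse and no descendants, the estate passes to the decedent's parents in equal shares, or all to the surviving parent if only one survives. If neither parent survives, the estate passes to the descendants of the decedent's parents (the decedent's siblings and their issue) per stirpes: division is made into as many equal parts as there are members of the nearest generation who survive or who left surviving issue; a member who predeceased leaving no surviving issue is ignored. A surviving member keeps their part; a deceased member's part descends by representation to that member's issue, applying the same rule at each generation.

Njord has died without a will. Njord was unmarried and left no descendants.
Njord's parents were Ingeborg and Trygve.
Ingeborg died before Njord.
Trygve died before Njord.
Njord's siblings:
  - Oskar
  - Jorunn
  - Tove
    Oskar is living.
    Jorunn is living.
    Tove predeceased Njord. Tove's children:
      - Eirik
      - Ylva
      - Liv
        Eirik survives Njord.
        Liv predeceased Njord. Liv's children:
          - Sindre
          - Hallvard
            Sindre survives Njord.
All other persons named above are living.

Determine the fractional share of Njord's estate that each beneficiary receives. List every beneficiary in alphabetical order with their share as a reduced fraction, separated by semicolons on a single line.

Eirik 1/9; Hallvard 1/18; Jorunn 1/3; Oskar 1/3; Sindre 1/18; Ylva 1/9

Neither parent survives and there are no descendants, so the estate passes to Njord's siblings and their issue per stirpes.
The estate is divided into 3 equal shares of 1/3 among Oskar, Jorunn, Tove.
Oskar is living and takes 1/3.
Jorunn is living and takes 1/3.
Tove predeceased; the 1/3 allotted to Tove's branch passes to Tove's issue by representation.
The 1/3 is divided into 3 equal shares of 1/9 among Eirik, Ylva, Liv.
Eirik is living and takes 1/9.
Ylva is living and takes 1/9.
Liv predeceased; the 1/9 allotted to Liv's branch passes to Liv's issue by representation.
The 1/9 is divided into 2 equal shares of 1/18 among Sindre, Hallvard.
Sindre is living and takes 1/18.
Hallvard is living and takes 1/18.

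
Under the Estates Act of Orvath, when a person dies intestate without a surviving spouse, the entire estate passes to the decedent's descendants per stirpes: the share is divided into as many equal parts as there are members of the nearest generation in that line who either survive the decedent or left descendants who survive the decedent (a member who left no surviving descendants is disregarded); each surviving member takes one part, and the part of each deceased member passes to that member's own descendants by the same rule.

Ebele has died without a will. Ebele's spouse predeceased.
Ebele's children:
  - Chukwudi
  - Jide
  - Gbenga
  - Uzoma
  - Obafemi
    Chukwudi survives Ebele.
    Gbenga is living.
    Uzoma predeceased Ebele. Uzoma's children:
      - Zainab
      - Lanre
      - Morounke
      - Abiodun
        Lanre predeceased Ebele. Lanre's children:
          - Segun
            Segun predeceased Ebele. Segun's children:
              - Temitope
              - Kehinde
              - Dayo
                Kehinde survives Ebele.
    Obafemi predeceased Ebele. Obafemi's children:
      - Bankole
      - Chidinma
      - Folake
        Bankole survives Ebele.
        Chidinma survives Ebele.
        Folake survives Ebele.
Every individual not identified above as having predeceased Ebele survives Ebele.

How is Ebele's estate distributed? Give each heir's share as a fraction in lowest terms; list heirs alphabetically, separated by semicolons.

There is no surviving spouse, so the entire estate passes to Ebele's descendants per stirpes.
The estate is divided into 5 equal shares of 1/5 among Chukwudi, Jide, Gbenga, Uzoma, Obafemi.
Chukwudi is living and takes 1/5.
Jide is living and takes 1/5.
Gbenga is living and takes 1/5.
Uzoma predeceased; the 1/5 allotted to Uzoma's branch passes to Uzoma's issue by representation.
The 1/5 is divided into 4 equal shares of 1/20 among Zainab, Lanre, Morounke, Abiodun.
Zainab is living and takes 1/20.
Lanre predeceased; the 1/20 allotted to Lanre's branch passes to Lanre's issue by representation.
Segun's line is the sole branch at this level, so the full 1/20 passes to Segun's issue by representation.
The 1/20 is divided into 3 equal shares of 1/60 among Temitope, Kehinde, Dayo.
Temitope is living and takes 1/60.
Kehinde is living and takes 1/60.
Dayo is living and takes 1/60.
Morounke is living and takes 1/20.
Abiodun is living and takes 1/20.
Obafemi predeceased; the 1/5 allotted to Obafemi's branch passes to Obafemi's issue by representation.
The 1/5 is divided into 3 equal shares of 1/15 among Bankole, Chidinma, Folake.
Bankole is living and takes 1/15.
Chidinma is living and takes 1/15.
Folake is living and takes 1/15.

Abiodun 1/20; Bankole 1/15; Chidinma 1/15; Chukwudi 1/5; Dayo 1/60; Folake 1/15; Gbenga 1/5; Jide 1/5; Kehinde 1/60; Morounke 1/20; Temitope 1/60; Zainab 1/20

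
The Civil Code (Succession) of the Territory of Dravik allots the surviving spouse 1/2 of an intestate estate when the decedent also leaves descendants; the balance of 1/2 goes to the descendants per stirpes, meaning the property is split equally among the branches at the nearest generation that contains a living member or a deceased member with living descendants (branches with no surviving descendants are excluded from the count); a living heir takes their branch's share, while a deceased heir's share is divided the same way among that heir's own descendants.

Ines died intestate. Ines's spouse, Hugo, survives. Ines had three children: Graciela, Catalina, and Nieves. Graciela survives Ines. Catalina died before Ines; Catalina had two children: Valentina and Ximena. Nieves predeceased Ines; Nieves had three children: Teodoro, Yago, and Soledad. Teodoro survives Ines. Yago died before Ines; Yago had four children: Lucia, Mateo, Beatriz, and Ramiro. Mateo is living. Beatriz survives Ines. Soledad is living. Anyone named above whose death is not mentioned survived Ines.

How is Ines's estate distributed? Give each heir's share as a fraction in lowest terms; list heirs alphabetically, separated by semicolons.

Hugo, as surviving spouse, takes 1/2.
The remaining 1/2 passes to Ines's descendants per stirpes.
The 1/2 is divided into 3 equal shares of 1/6 among Graciela, Catalina, Nieves.
Graciela is living and takes 1/6.
Catalina predeceased; the 1/6 allotted to Catalina's branch passes to Catalina's issue by representation.
The 1/6 is divided into 2 equal shares of 1/12 among Valentina, Ximena.
Valentina is living and takes 1/12.
Ximena is living and takes 1/12.
Nieves predeceased; the 1/6 allotted to Nieves's branch passes to Nieves's issue by representation.
The 1/6 is divided into 3 equal shares of 1/18 among Teodoro, Yago, Soledad.
Teodoro is living and takes 1/18.
Yago predeceased; the 1/18 allotted to Yago's branch passes to Yago's issue by representation.
The 1/18 is divided into 4 equal shares of 1/72 among Lucia, Mateo, Beatriz, Ramiro.
Lucia is living and takes 1/72.
Mateo is living and takes 1/72.
Beatriz is living and takes 1/72.
Ramiro is living and takes 1/72.
Soledad is living and takes 1/18.

Beatriz 1/72; Graciela 1/6; Hugo 1/2; Lucia 1/72; Mateo 1/72; Ramiro 1/72; Soledad 1/18; Teodoro 1/18; Valentina 1/12; Ximena 1/12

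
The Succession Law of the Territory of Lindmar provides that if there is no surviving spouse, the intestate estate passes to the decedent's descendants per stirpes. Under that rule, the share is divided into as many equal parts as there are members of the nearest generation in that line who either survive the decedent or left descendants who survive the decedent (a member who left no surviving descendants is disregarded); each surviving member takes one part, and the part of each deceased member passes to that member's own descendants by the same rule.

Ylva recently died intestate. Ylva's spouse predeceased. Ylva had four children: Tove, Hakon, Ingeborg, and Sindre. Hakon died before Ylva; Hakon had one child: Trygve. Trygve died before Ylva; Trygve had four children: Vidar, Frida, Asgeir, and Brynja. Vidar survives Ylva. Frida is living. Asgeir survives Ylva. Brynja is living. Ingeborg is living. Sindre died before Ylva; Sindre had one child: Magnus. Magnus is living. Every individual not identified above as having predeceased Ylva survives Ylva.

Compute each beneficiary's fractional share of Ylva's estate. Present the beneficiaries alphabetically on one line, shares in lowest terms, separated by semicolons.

There is no surviving spouse, so the entire estate passes to Ylva's descendants per stirpes.
The estate is divided into 4 equal shares of 1/4 among Tove, Hakon, Ingeborg, Sindre.
Tove is living and takes 1/4.
Hakon predeceased; the 1/4 allotted to Hakon's branch passes to Hakon's issue by representation.
Trygve's line is the sole branch at this level, so the full 1/4 passes to Trygve's issue by representation.
The 1/4 is divided into 4 equal shares of 1/16 among Vidar, Frida, Asgeir, Brynja.
Vidar is living and takes 1/16.
Frida is living and takes 1/16.
Asgeir is living and takes 1/16.
Brynja is living and takes 1/16.
Ingeborg is living and takes 1/4.
Sindre predeceased; the 1/4 allotted to Sindre's branch passes to Sindre's issue by representation.
Magnus is the sole taker at this level and receives the full 1/4.

Asgeir 1/16; Brynja 1/16; Frida 1/16; Ingeborg 1/4; Magnus 1/4; Tove 1/4; Vidar 1/16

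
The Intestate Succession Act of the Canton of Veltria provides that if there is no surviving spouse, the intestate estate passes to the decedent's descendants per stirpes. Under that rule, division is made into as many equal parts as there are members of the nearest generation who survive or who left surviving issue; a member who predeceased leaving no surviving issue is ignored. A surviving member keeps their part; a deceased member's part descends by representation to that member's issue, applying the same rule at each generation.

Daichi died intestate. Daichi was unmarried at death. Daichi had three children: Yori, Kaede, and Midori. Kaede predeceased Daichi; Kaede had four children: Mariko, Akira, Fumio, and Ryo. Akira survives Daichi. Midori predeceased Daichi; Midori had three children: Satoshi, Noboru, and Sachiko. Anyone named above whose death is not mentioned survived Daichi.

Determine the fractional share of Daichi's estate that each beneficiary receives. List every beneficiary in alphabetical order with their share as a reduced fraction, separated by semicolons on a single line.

There is no surviving spouse, so the entire estate passes to Daichi's descendants per stirpes.
The estate is divided into 3 equal shares of 1/3 among Yori, Kaede, Midori.
Yori is living and takes 1/3.
Kaede predeceased; the 1/3 allotted to Kaede's branch passes to Kaede's issue by representation.
The 1/3 is divided into 4 equal shares of 1/12 among Mariko, Akira, Fumio, Ryo.
Mariko is living and takes 1/12.
Akira is living and takes 1/12.
Fumio is living and takes 1/12.
Ryo is living and takes 1/12.
Midori predeceased; the 1/3 allotted to Midori's branch passes to Midori's issue by representation.
The 1/3 is divided into 3 equal shares of 1/9 among Satoshi, Noboru, Sachiko.
Satoshi is living and takes 1/9.
Noboru is living and takes 1/9.
Sachiko is living and takes 1/9.

Akira 1/12; Fumio 1/12; Mariko 1/12; Noboru 1/9; Ryo 1/12; Sachiko 1/9; Satoshi 1/9; Yori 1/3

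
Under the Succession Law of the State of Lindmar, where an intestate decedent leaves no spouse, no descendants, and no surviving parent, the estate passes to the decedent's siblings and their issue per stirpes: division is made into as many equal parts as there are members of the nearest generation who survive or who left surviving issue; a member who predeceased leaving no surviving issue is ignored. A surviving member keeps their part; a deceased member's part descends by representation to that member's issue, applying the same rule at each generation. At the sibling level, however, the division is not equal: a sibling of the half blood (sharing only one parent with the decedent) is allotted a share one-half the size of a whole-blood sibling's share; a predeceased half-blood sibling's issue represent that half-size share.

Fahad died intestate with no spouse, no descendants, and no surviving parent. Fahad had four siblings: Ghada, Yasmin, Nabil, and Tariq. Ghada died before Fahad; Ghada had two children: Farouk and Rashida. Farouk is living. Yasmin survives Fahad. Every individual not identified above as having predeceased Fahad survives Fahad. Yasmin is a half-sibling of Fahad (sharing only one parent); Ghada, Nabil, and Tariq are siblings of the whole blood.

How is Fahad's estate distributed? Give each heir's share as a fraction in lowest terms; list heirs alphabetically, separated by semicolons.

No spouse, descendants, or parent survives, so the estate passes to Fahad's siblings per stirpes.
Half-blood siblings count for one-half the weight of whole-blood siblings at the initial division.
Dividing 1 in proportion to weights (total weight 7/2): Ghada (weight 1) → 2/7; Yasmin (weight 1/2) → 1/7; Nabil (weight 1) → 2/7; Tariq (weight 1) → 2/7.
Ghada predeceased; the 2/7 allotted to Ghada's branch passes to Ghada's issue by representation.
The 2/7 is divided into 2 equal shares of 1/7 among Farouk, Rashida.
Farouk is living and takes 1/7.
Rashida is living and takes 1/7.
Yasmin is living and takes 1/7.
Nabil is living and takes 2/7.
Tariq is living and takes 2/7.

Farouk 1/7; Nabil 2/7; Rashida 1/7; Tariq 2/7; Yasmin 1/7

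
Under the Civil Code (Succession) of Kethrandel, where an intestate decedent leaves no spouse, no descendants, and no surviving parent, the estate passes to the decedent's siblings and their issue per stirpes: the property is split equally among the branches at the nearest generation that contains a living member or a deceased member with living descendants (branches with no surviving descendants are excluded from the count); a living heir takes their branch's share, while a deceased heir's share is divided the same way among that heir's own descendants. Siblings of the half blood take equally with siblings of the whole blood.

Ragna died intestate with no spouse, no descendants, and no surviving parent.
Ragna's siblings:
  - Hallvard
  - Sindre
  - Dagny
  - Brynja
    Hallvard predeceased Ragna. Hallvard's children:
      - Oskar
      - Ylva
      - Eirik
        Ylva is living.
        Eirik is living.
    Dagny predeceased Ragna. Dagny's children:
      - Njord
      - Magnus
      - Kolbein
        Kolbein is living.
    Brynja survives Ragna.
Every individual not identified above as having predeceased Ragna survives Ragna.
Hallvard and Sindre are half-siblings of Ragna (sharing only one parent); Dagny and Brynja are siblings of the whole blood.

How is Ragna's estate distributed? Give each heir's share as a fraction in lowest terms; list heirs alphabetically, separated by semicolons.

Brynja 1/4; Eirik 1/12; Kolbein 1/12; Magnus 1/12; Njord 1/12; Oskar 1/12; Sindre 1/4; Ylva 1/12

No spouse, descendants, or parent survives, so the estate passes to Ragna's siblings per stirpes.
Half-blood and whole-blood siblings take equally under the stated rule.
The estate is divided into 4 equal shares of 1/4 among Hallvard, Sindre, Dagny, Brynja.
Hallvard predeceased; the 1/4 allotted to Hallvard's branch passes to Hallvard's issue by representation.
The 1/4 is divided into 3 equal shares of 1/12 among Oskar, Ylva, Eirik.
Oskar is living and takes 1/12.
Ylva is living and takes 1/12.
Eirik is living and takes 1/12.
Sindre is living and takes 1/4.
Dagny predeceased; the 1/4 allotted to Dagny's branch passes to Dagny's issue by representation.
The 1/4 is divided into 3 equal shares of 1/12 among Njord, Magnus, Kolbein.
Njord is living and takes 1/12.
Magnus is living and takes 1/12.
Kolbein is living and takes 1/12.
Brynja is living and takes 1/4.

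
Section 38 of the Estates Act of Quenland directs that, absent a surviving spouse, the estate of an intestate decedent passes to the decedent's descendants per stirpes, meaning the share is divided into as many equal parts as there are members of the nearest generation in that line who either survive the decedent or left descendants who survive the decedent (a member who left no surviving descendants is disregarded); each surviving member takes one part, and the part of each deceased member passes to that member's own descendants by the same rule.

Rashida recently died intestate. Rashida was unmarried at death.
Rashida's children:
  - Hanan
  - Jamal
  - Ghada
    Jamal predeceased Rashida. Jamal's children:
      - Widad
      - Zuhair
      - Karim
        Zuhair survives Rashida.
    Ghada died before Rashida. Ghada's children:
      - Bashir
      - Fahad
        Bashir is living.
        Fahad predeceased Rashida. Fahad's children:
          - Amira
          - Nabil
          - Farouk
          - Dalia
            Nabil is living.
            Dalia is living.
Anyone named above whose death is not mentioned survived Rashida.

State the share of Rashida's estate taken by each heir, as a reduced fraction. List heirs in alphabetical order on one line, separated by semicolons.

Amira 1/24; Bashir 1/6; Dalia 1/24; Farouk 1/24; Hanan 1/3; Karim 1/9; Nabil 1/24; Widad 1/9; Zuhair 1/9

There is no surviving spouse, so the entire estate passes to Rashida's descendants per stirpes.
The estate is divided into 3 equal shares of 1/3 among Hanan, Jamal, Ghada.
Hanan is living and takes 1/3.
Jamal predeceased; the 1/3 allotted to Jamal's branch passes to Jamal's issue by representation.
The 1/3 is divided into 3 equal shares of 1/9 among Widad, Zuhair, Karim.
Widad is living and takes 1/9.
Zuhair is living and takes 1/9.
Karim is living and takes 1/9.
Ghada predeceased; the 1/3 allotted to Ghada's branch passes to Ghada's issue by representation.
The 1/3 is divided into 2 equal shares of 1/6 among Bashir, Fahad.
Bashir is living and takes 1/6.
Fahad predeceased; the 1/6 allotted to Fahad's branch passes to Fahad's issue by representation.
The 1/6 is divided into 4 equal shares of 1/24 among Amira, Nabil, Farouk, Dalia.
Amira is living and takes 1/24.
Nabil is living and takes 1/24.
Farouk is living and takes 1/24.
Dalia is living and takes 1/24.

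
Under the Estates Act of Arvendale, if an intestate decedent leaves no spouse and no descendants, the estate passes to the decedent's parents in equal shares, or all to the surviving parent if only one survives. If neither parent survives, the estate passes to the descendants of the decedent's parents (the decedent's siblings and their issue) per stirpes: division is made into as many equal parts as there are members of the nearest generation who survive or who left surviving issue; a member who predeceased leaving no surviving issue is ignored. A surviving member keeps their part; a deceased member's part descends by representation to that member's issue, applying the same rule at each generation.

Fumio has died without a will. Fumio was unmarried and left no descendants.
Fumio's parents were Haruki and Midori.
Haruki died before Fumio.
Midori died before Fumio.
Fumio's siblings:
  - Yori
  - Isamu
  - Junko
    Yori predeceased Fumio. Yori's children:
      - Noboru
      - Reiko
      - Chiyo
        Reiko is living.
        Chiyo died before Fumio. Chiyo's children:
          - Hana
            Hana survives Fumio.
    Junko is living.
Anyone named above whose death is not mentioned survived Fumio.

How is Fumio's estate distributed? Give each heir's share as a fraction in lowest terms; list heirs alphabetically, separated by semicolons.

Neither parent survives and there are no descendants, so the estate passes to Fumio's siblings and their issue per stirpes.
The estate is divided into 3 equal shares of 1/3 among Yori, Isamu, Junko.
Yori predeceased; the 1/3 allotted to Yori's branch passes to Yori's issue by representation.
The 1/3 is divided into 3 equal shares of 1/9 among Noboru, Reiko, Chiyo.
Noboru is living and takes 1/9.
Reiko is living and takes 1/9.
Chiyo predeceased; the 1/9 allotted to Chiyo's branch passes to Chiyo's issue by representation.
Hana is the sole taker at this level and receives the full 1/9.
Isamu is living and takes 1/3.
Junko is living and takes 1/3.

Hana 1/9; Isamu 1/3; Junko 1/3; Noboru 1/9; Reiko 1/9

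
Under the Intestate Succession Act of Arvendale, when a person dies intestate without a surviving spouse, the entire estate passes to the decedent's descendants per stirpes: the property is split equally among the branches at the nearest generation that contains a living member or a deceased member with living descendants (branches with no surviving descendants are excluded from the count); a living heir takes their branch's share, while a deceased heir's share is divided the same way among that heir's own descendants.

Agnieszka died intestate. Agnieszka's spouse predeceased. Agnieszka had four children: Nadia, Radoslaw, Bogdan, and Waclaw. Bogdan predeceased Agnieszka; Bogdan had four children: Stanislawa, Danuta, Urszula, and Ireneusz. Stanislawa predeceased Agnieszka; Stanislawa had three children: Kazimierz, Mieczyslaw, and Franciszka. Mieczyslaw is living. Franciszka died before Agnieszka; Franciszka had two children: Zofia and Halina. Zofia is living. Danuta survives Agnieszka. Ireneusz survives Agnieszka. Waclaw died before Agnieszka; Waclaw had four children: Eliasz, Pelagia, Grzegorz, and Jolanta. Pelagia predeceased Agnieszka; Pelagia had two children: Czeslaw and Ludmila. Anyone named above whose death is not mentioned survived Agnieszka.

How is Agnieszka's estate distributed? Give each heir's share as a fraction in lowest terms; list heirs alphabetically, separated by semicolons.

Czeslaw 1/32; Danuta 1/16; Eliasz 1/16; Grzegorz 1/16; Halina 1/96; Ireneusz 1/16; Jolanta 1/16; Kazimierz 1/48; Ludmila 1/32; Mieczyslaw 1/48; Nadia 1/4; Radoslaw 1/4; Urszula 1/16; Zofia 1/96

There is no surviving spouse, so the entire estate passes to Agnieszka's descendants per stirpes.
The estate is divided into 4 equal shares of 1/4 among Nadia, Radoslaw, Bogdan, Waclaw.
Nadia is living and takes 1/4.
Radoslaw is living and takes 1/4.
Bogdan predeceased; the 1/4 allotted to Bogdan's branch passes to Bogdan's issue by representation.
The 1/4 is divided into 4 equal shares of 1/16 among Stanislawa, Danuta, Urszula, Ireneusz.
Stanislawa predeceased; the 1/16 allotted to Stanislawa's branch passes to Stanislawa's issue by representation.
The 1/16 is divided into 3 equal shares of 1/48 among Kazimierz, Mieczyslaw, Franciszka.
Kazimierz is living and takes 1/48.
Mieczyslaw is living and takes 1/48.
Franciszka predeceased; the 1/48 allotted to Franciszka's branch passes to Franciszka's issue by representation.
The 1/48 is divided into 2 equal shares of 1/96 among Zofia, Halina.
Zofia is living and takes 1/96.
Halina is living and takes 1/96.
Danuta is living and takes 1/16.
Urszula is living and takes 1/16.
Ireneusz is living and takes 1/16.
Waclaw predeceased; the 1/4 allotted to Waclaw's branch passes to Waclaw's issue by representation.
The 1/4 is divided into 4 equal shares of 1/16 among Eliasz, Pelagia, Grzegorz, Jolanta.
Eliasz is living and takes 1/16.
Pelagia predeceased; the 1/16 allotted to Pelagia's branch passes to Pelagia's issue by representation.
The 1/16 is divided into 2 equal shares of 1/32 among Czeslaw, Ludmila.
Czeslaw is living and takes 1/32.
Ludmila is living and takes 1/32.
Grzegorz is living and takes 1/16.
Jolanta is living and takes 1/16.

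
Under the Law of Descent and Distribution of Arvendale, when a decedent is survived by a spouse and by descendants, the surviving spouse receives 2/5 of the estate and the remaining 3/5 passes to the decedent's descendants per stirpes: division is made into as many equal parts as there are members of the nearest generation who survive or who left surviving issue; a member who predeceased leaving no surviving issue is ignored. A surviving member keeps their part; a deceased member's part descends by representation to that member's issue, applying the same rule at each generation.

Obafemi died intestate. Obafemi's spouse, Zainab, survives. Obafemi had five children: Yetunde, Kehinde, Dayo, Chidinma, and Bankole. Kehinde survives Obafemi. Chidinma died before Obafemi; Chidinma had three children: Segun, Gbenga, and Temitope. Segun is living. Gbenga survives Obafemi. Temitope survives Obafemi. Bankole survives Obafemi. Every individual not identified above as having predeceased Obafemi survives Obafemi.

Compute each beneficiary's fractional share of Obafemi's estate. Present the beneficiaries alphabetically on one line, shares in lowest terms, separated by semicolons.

Bankole 3/25; Dayo 3/25; Gbenga 1/25; Kehinde 3/25; Segun 1/25; Temitope 1/25; Yetunde 3/25; Zainab 2/5

Zainab, as surviving spouse, takes 2/5.
The remaining 3/5 passes to Obafemi's descendants per stirpes.
The 3/5 is divided into 5 equal shares of 3/25 among Yetunde, Kehinde, Dayo, Chidinma, Bankole.
Yetunde is living and takes 3/25.
Kehinde is living and takes 3/25.
Dayo is living and takes 3/25.
Chidinma predeceased; the 3/25 allotted to Chidinma's branch passes to Chidinma's issue by representation.
The 3/25 is divided into 3 equal shares of 1/25 among Segun, Gbenga, Temitope.
Segun is living and takes 1/25.
Gbenga is living and takes 1/25.
Temitope is living and takes 1/25.
Bankole is living and takes 3/25.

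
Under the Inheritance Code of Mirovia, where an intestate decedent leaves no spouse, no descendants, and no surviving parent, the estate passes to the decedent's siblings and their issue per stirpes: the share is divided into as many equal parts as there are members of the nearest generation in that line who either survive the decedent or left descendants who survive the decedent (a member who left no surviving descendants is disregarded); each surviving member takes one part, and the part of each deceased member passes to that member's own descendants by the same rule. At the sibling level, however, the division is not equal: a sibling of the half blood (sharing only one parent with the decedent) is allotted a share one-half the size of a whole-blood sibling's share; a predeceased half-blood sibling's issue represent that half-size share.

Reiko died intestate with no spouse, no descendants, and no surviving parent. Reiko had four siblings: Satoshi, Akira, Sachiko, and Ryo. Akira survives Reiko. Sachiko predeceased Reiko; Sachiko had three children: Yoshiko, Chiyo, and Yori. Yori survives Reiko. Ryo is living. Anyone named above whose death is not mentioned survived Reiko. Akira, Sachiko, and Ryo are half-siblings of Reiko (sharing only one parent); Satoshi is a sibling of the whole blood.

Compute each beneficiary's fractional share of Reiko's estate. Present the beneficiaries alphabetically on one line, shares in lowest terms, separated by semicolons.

Akira 1/5; Chiyo 1/15; Ryo 1/5; Satoshi 2/5; Yori 1/15; Yoshiko 1/15

No spouse, descendants, or parent survives, so the estate passes to Reiko's siblings per stirpes.
Half-blood siblings count for one-half the weight of whole-blood siblings at the initial division.
Dividing 1 in proportion to weights (total weight 5/2): Satoshi (weight 1) → 2/5; Akira (weight 1/2) → 1/5; Sachiko (weight 1/2) → 1/5; Ryo (weight 1/2) → 1/5.
Satoshi is living and takes 2/5.
Akira is living and takes 1/5.
Sachiko predeceased; the 1/5 allotted to Sachiko's branch passes to Sachiko's issue by representation.
The 1/5 is divided into 3 equal shares of 1/15 among Yoshiko, Chiyo, Yori.
Yoshiko is living and takes 1/15.
Chiyo is living and takes 1/15.
Yori is living and takes 1/15.
Ryo is living and takes 1/5.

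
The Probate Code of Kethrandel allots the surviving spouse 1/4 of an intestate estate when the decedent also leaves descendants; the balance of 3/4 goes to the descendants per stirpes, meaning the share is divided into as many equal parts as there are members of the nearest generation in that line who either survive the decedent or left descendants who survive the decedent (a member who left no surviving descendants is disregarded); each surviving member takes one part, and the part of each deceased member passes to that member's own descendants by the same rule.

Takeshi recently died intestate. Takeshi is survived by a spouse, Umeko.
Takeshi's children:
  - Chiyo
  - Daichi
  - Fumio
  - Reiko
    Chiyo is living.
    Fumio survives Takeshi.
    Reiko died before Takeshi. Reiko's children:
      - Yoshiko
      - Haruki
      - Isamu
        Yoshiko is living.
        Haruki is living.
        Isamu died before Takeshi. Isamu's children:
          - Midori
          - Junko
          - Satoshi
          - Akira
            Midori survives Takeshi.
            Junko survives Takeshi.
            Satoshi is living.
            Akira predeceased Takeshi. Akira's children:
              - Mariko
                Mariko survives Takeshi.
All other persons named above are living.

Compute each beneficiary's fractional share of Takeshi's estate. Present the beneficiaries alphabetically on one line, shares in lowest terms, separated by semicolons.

Chiyo 3/16; Daichi 3/16; Fumio 3/16; Haruki 1/16; Junko 1/64; Mariko 1/64; Midori 1/64; Satoshi 1/64; Umeko 1/4; Yoshiko 1/16

Umeko, as surviving spouse, takes 1/4.
The remaining 3/4 passes to Takeshi's descendants per stirpes.
The 3/4 is divided into 4 equal shares of 3/16 among Chiyo, Daichi, Fumio, Reiko.
Chiyo is living and takes 3/16.
Daichi is living and takes 3/16.
Fumio is living and takes 3/16.
Reiko predeceased; the 3/16 allotted to Reiko's branch passes to Reiko's issue by representation.
The 3/16 is divided into 3 equal shares of 1/16 among Yoshiko, Haruki, Isamu.
Yoshiko is living and takes 1/16.
Haruki is living and takes 1/16.
Isamu predeceased; the 1/16 allotted to Isamu's branch passes to Isamu's issue by representation.
The 1/16 is divided into 4 equal shares of 1/64 among Midori, Junko, Satoshi, Akira.
Midori is living and takes 1/64.
Junko is living and takes 1/64.
Satoshi is living and takes 1/64.
Akira predeceased; the 1/64 allotted to Akira's branch passes to Akira's issue by representation.
Mariko is the sole taker at this level and receives the full 1/64.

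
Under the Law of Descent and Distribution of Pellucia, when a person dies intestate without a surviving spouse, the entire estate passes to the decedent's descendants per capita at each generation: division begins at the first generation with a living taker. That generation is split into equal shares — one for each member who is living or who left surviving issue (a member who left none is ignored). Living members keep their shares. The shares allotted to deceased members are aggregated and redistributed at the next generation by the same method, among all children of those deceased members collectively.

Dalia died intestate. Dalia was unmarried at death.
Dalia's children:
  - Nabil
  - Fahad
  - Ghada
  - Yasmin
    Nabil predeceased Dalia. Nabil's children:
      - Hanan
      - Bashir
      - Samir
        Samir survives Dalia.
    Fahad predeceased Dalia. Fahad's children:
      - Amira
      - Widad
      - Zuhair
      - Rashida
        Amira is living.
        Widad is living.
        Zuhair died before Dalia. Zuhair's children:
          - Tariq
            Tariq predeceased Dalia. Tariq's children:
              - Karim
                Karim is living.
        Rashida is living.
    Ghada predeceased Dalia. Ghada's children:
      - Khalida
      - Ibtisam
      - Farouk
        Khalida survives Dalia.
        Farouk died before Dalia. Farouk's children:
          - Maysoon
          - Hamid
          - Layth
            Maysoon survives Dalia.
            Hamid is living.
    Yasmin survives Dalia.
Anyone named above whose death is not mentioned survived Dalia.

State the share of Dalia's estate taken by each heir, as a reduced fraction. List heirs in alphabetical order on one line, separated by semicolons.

There is no surviving spouse, so the entire estate passes to Dalia's descendants per capita at each generation.
At generation 1 (Nabil, Fahad, Ghada, Yasmin) there are 4 shares of (1)/4 = 1/4 each.
Living: Yasmin — each takes 1/4.
Deceased: Nabil, Fahad, and Ghada. Their combined 3/4 is pooled and carried to generation 2.
At generation 2 (Hanan, Bashir, Samir, Amira, Widad, Zuhair, Rashida, Khalida, Ibtisam, Farouk) there are 10 shares of (3/4)/10 = 3/40 each.
Living: Hanan, Bashir, Samir, Amira, Widad, Rashida, Khalida, and Ibtisam — each takes 3/40.
Deceased: Zuhair and Farouk. Their combined 3/20 is pooled and carried to generation 3.
At generation 3 (Tariq, Maysoon, Hamid, Layth) there are 4 shares of (3/20)/4 = 3/80 each.
Living: Maysoon, Hamid, and Layth — each takes 3/80.
Deceased: Tariq. That 3/80 share is carried to generation 4.
At generation 4 (Karim) there are 1 shares of (3/80)/1 = 3/80 each.
Living: Karim — each takes 3/80.

Amira 3/40; Bashir 3/40; Hamid 3/80; Hanan 3/40; Ibtisam 3/40; Karim 3/80; Khalida 3/40; Layth 3/80; Maysoon 3/80; Rashida 3/40; Samir 3/40; Widad 3/40; Yasmin 1/4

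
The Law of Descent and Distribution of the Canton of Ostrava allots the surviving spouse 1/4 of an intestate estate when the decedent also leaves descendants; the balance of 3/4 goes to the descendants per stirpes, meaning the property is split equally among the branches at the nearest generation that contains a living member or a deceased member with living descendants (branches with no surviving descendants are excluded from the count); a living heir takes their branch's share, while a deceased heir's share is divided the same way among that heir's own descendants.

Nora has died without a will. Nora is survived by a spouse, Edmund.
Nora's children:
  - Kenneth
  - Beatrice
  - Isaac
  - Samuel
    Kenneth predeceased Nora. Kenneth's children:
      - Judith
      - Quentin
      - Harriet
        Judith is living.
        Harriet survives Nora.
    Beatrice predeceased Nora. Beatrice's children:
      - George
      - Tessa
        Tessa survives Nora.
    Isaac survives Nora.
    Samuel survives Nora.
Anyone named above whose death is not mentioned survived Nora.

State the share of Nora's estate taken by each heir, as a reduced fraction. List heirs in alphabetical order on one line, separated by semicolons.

Edmund, as surviving spouse, takes 1/4.
The remaining 3/4 passes to Nora's descendants per stirpes.
The 3/4 is divided into 4 equal shares of 3/16 among Kenneth, Beatrice, Isaac, Samuel.
Kenneth predeceased; the 3/16 allotted to Kenneth's branch passes to Kenneth's issue by representation.
The 3/16 is divided into 3 equal shares of 1/16 among Judith, Quentin, Harriet.
Judith is living and takes 1/16.
Quentin is living and takes 1/16.
Harriet is living and takes 1/16.
Beatrice predeceased; the 3/16 allotted to Beatrice's branch passes to Beatrice's issue by representation.
The 3/16 is divided into 2 equal shares of 3/32 among George, Tessa.
George is living and takes 3/32.
Tessa is living and takes 3/32.
Isaac is living and takes 3/16.
Samuel is living and takes 3/16.

Edmund 1/4; George 3/32; Harriet 1/16; Isaac 3/16; Judith 1/16; Quentin 1/16; Samuel 3/16; Tessa 3/32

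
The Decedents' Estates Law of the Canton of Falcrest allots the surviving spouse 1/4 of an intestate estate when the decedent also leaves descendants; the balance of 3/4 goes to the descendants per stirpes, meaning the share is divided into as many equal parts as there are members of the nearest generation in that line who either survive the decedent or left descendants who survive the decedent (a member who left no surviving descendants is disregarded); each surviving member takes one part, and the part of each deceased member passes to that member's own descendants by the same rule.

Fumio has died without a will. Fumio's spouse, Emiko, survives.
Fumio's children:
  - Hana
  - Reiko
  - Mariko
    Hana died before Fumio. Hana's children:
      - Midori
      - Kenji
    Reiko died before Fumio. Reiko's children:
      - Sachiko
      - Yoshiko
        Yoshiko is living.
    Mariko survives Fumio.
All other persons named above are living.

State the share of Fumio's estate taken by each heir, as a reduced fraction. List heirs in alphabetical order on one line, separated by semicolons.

Emiko 1/4; Kenji 1/8; Mariko 1/4; Midori 1/8; Sachiko 1/8; Yoshiko 1/8

Emiko, as surviving spouse, takes 1/4.
The remaining 3/4 passes to Fumio's descendants per stirpes.
The 3/4 is divided into 3 equal shares of 1/4 among Hana, Reiko, Mariko.
Hana predeceased; the 1/4 allotted to Hana's branch passes to Hana's issue by representation.
The 1/4 is divided into 2 equal shares of 1/8 among Midori, Kenji.
Midori is living and takes 1/8.
Kenji is living and takes 1/8.
Reiko predeceased; the 1/4 allotted to Reiko's branch passes to Reiko's issue by representation.
The 1/4 is divided into 2 equal shares of 1/8 among Sachiko, Yoshiko.
Sachiko is living and takes 1/8.
Yoshiko is living and takes 1/8.
Mariko is living and takes 1/4.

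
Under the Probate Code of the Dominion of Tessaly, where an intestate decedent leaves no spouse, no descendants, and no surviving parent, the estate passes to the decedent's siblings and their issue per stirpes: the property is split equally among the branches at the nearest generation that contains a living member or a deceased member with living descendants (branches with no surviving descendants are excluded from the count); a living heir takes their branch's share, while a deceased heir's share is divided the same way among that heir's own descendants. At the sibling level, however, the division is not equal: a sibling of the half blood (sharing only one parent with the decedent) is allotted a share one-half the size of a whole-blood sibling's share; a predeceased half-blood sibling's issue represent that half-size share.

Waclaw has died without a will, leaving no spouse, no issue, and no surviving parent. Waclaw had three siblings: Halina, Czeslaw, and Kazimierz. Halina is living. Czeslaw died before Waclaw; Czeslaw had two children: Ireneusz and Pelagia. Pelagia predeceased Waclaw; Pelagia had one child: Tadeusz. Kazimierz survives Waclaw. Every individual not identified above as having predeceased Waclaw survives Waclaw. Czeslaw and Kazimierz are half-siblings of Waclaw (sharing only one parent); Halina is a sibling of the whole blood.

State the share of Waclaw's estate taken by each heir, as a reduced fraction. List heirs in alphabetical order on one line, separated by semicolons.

Halina 1/2; Ireneusz 1/8; Kazimierz 1/4; Tadeusz 1/8

No spouse, descendants, or parent survives, so the estate passes to Waclaw's siblings per stirpes.
Half-blood siblings count for one-half the weight of whole-blood siblings at the initial division.
Dividing 1 in proportion to weights (total weight 2): Halina (weight 1) → 1/2; Czeslaw (weight 1/2) → 1/4; Kazimierz (weight 1/2) → 1/4.
Halina is living and takes 1/2.
Czeslaw predeceased; the 1/4 allotted to Czeslaw's branch passes to Czeslaw's issue by representation.
The 1/4 is divided into 2 equal shares of 1/8 among Ireneusz, Pelagia.
Ireneusz is living and takes 1/8.
Pelagia predeceased; the 1/8 allotted to Pelagia's branch passes to Pelagia's issue by representation.
Tadeusz is the sole taker at this level and receives the full 1/8.
Kazimierz is living and takes 1/4.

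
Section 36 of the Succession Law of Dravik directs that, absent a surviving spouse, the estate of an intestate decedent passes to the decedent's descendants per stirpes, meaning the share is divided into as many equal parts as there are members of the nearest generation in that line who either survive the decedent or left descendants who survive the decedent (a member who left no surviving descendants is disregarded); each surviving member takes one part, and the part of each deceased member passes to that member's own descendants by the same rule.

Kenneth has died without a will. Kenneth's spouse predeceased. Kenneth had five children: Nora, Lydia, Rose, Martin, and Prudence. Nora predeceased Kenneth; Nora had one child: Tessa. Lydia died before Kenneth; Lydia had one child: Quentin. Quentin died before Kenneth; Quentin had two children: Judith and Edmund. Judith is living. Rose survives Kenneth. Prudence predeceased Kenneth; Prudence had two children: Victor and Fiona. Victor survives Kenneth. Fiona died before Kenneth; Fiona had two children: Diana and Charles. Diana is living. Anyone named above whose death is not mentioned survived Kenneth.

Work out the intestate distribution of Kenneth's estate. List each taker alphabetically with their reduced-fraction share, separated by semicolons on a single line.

Charles 1/20; Diana 1/20; Edmund 1/10; Judith 1/10; Martin 1/5; Rose 1/5; Tessa 1/5; Victor 1/10

There is no surviving spouse, so the entire estate passes to Kenneth's descendants per stirpes.
The estate is divided into 5 equal shares of 1/5 among Nora, Lydia, Rose, Martin, Prudence.
Nora predeceased; the 1/5 allotted to Nora's branch passes to Nora's issue by representation.
Tessa is the sole taker at this level and receives the full 1/5.
Lydia predeceased; the 1/5 allotted to Lydia's branch passes to Lydia's issue by representation.
Quentin's line is the sole branch at this level, so the full 1/5 passes to Quentin's issue by representation.
The 1/5 is divided into 2 equal shares of 1/10 among Judith, Edmund.
Judith is living and takes 1/10.
Edmund is living and takes 1/10.
Rose is living and takes 1/5.
Martin is living and takes 1/5.
Prudence predeceased; the 1/5 allotted to Prudence's branch passes to Prudence's issue by representation.
The 1/5 is divided into 2 equal shares of 1/10 among Victor, Fiona.
Victor is living and takes 1/10.
Fiona predeceased; the 1/10 allotted to Fiona's branch passes to Fiona's issue by representation.
The 1/10 is divided into 2 equal shares of 1/20 among Diana, Charles.
Diana is living and takes 1/20.
Charles is living and takes 1/20.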